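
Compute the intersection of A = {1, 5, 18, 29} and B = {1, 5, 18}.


A ∩ B = elements in both A and B
A = {1, 5, 18, 29}
B = {1, 5, 18}
A ∩ B = {1, 5, 18}

A ∩ B = {1, 5, 18}


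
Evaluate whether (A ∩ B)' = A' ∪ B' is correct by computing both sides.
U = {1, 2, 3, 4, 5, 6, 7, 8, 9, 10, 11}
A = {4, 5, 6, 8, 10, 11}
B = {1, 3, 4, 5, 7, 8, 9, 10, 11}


LHS: A ∩ B = {4, 5, 8, 10, 11}
(A ∩ B)' = U \ (A ∩ B) = {1, 2, 3, 6, 7, 9}
A' = {1, 2, 3, 7, 9}, B' = {2, 6}
Claimed RHS: A' ∪ B' = {1, 2, 3, 6, 7, 9}
Identity is VALID: LHS = RHS = {1, 2, 3, 6, 7, 9} ✓

Identity is valid. (A ∩ B)' = A' ∪ B' = {1, 2, 3, 6, 7, 9}


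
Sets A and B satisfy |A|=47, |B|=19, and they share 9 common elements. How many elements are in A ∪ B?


|A ∪ B| = |A| + |B| - |A ∩ B|
= 47 + 19 - 9
= 57

|A ∪ B| = 57


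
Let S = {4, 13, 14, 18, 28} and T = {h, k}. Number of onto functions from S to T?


n = |S| = 5, k = |T| = 2. Surjections via inclusion-exclusion:
S(n,k) = Σ(-1)^i × C(k,i) × (k-i)^n, i=0 to k
i=0: (-1)^0×C(2,0)×2^5 = 32
i=1: (-1)^1×C(2,1)×1^5 = -2
i=2: (-1)^2×C(2,2)×0^5 = 0
Total = 30

Number of surjections = 30


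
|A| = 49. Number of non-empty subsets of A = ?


Total subsets = 2^n = 2^49 = 562949953421312
Non-empty subsets exclude the empty set: 2^n - 1
= 562949953421312 - 1
= 562949953421311

Number of non-empty subsets = 562949953421311


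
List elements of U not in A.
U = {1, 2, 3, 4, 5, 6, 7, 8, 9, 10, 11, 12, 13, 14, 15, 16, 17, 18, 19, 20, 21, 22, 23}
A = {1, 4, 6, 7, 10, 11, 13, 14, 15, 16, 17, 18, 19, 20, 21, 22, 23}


Aᶜ = U \ A = elements in U but not in A
U = {1, 2, 3, 4, 5, 6, 7, 8, 9, 10, 11, 12, 13, 14, 15, 16, 17, 18, 19, 20, 21, 22, 23}
A = {1, 4, 6, 7, 10, 11, 13, 14, 15, 16, 17, 18, 19, 20, 21, 22, 23}
Aᶜ = {2, 3, 5, 8, 9, 12}

Aᶜ = {2, 3, 5, 8, 9, 12}


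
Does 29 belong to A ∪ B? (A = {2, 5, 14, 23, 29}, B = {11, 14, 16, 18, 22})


A = {2, 5, 14, 23, 29}, B = {11, 14, 16, 18, 22}
A ∪ B = all elements in A or B
A ∪ B = {2, 5, 11, 14, 16, 18, 22, 23, 29}
Checking if 29 ∈ A ∪ B
29 is in A ∪ B → True

29 ∈ A ∪ B


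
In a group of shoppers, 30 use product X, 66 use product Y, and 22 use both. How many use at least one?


|A ∪ B| = |A| + |B| - |A ∩ B|
= 30 + 66 - 22
= 74

|A ∪ B| = 74


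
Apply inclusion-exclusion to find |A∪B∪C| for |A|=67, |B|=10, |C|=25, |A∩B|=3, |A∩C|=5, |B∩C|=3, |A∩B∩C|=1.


|A∪B∪C| = |A|+|B|+|C| - |A∩B|-|A∩C|-|B∩C| + |A∩B∩C|
= 67+10+25 - 3-5-3 + 1
= 102 - 11 + 1
= 92

|A ∪ B ∪ C| = 92


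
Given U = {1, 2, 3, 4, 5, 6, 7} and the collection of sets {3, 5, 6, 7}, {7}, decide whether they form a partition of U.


A partition requires: (1) non-empty parts, (2) pairwise disjoint, (3) union = U
Parts: {3, 5, 6, 7}, {7}
Union of parts: {3, 5, 6, 7}
U = {1, 2, 3, 4, 5, 6, 7}
All non-empty? True
Pairwise disjoint? False
Covers U? False

No, not a valid partition


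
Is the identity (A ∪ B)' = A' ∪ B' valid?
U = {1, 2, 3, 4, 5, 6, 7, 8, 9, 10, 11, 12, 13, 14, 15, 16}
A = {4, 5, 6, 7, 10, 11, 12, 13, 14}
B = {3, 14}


LHS: A ∪ B = {3, 4, 5, 6, 7, 10, 11, 12, 13, 14}
(A ∪ B)' = U \ (A ∪ B) = {1, 2, 8, 9, 15, 16}
A' = {1, 2, 3, 8, 9, 15, 16}, B' = {1, 2, 4, 5, 6, 7, 8, 9, 10, 11, 12, 13, 15, 16}
Claimed RHS: A' ∪ B' = {1, 2, 3, 4, 5, 6, 7, 8, 9, 10, 11, 12, 13, 15, 16}
Identity is INVALID: LHS = {1, 2, 8, 9, 15, 16} but the RHS claimed here equals {1, 2, 3, 4, 5, 6, 7, 8, 9, 10, 11, 12, 13, 15, 16}. The correct form is (A ∪ B)' = A' ∩ B'.

Identity is invalid: (A ∪ B)' = {1, 2, 8, 9, 15, 16} but A' ∪ B' = {1, 2, 3, 4, 5, 6, 7, 8, 9, 10, 11, 12, 13, 15, 16}. The correct De Morgan law is (A ∪ B)' = A' ∩ B'.


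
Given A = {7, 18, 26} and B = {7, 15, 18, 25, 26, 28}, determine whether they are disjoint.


Disjoint means A ∩ B = ∅.
A ∩ B = {7, 18, 26}
A ∩ B ≠ ∅, so A and B are NOT disjoint.

No, A and B are not disjoint (A ∩ B = {7, 18, 26})


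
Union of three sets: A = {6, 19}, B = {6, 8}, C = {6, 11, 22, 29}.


A ∪ B = {6, 8, 19}
(A ∪ B) ∪ C = {6, 8, 11, 19, 22, 29}

A ∪ B ∪ C = {6, 8, 11, 19, 22, 29}


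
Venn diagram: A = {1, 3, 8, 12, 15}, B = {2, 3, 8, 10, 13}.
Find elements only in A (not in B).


A = {1, 3, 8, 12, 15}
B = {2, 3, 8, 10, 13}
Region: only in A (not in B)
Elements: {1, 12, 15}

Elements only in A (not in B): {1, 12, 15}


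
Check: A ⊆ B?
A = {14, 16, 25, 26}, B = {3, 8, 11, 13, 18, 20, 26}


A ⊆ B means every element of A is in B.
Elements in A not in B: {14, 16, 25}
So A ⊄ B.

No, A ⊄ B


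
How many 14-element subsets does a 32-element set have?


C(n,k) = n! / (k!(n-k)!)
C(32,14) = 32! / (14!18!)
= 471435600

C(32,14) = 471435600


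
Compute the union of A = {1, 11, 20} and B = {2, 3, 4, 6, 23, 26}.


A ∪ B = all elements in A or B (or both)
A = {1, 11, 20}
B = {2, 3, 4, 6, 23, 26}
A ∪ B = {1, 2, 3, 4, 6, 11, 20, 23, 26}

A ∪ B = {1, 2, 3, 4, 6, 11, 20, 23, 26}


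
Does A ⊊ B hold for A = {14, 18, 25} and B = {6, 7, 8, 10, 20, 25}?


A ⊂ B requires: A ⊆ B AND A ≠ B.
A ⊆ B? No
A ⊄ B, so A is not a proper subset.

No, A is not a proper subset of B


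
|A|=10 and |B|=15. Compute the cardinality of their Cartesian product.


|A × B| = |A| × |B|
= 10 × 15
= 150

|A × B| = 150


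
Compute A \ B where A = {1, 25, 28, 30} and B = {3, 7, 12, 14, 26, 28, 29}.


A \ B = elements in A but not in B
A = {1, 25, 28, 30}
B = {3, 7, 12, 14, 26, 28, 29}
Remove from A any elements in B
A \ B = {1, 25, 30}

A \ B = {1, 25, 30}


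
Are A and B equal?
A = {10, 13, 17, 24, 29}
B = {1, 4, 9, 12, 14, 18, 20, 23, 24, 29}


Two sets are equal iff they have exactly the same elements.
A = {10, 13, 17, 24, 29}
B = {1, 4, 9, 12, 14, 18, 20, 23, 24, 29}
Differences: {1, 4, 9, 10, 12, 13, 14, 17, 18, 20, 23}
A ≠ B

No, A ≠ B


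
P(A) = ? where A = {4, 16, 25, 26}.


|A| = 4, so |P(A)| = 2^4 = 16
Enumerate subsets by cardinality (0 to 4):
∅, {4}, {16}, {25}, {26}, {4, 16}, {4, 25}, {4, 26}, {16, 25}, {16, 26}, {25, 26}, {4, 16, 25}, {4, 16, 26}, {4, 25, 26}, {16, 25, 26}, {4, 16, 25, 26}

P(A) has 16 subsets: ∅, {4}, {16}, {25}, {26}, {4, 16}, {4, 25}, {4, 26}, {16, 25}, {16, 26}, {25, 26}, {4, 16, 25}, {4, 16, 26}, {4, 25, 26}, {16, 25, 26}, {4, 16, 25, 26}


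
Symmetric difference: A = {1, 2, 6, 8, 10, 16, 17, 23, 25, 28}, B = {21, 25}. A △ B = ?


A △ B = (A \ B) ∪ (B \ A) = elements in exactly one of A or B
A \ B = {1, 2, 6, 8, 10, 16, 17, 23, 28}
B \ A = {21}
A △ B = {1, 2, 6, 8, 10, 16, 17, 21, 23, 28}

A △ B = {1, 2, 6, 8, 10, 16, 17, 21, 23, 28}


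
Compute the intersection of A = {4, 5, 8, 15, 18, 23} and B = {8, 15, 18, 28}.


A ∩ B = elements in both A and B
A = {4, 5, 8, 15, 18, 23}
B = {8, 15, 18, 28}
A ∩ B = {8, 15, 18}

A ∩ B = {8, 15, 18}


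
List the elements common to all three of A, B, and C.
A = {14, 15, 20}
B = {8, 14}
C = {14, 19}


A ∩ B = {14}
(A ∩ B) ∩ C = {14}

A ∩ B ∩ C = {14}


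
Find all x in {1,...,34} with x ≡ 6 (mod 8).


Checking each candidate:
Condition: x in {1,...,34} with x ≡ 6 (mod 8)
Result = {6, 14, 22, 30}

{6, 14, 22, 30}


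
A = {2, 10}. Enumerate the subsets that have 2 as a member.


A subset of A contains 2 iff the remaining 1 elements form any subset of A \ {2}.
Count: 2^(n-1) = 2^1 = 2
Subsets containing 2: {2}, {2, 10}

Subsets containing 2 (2 total): {2}, {2, 10}


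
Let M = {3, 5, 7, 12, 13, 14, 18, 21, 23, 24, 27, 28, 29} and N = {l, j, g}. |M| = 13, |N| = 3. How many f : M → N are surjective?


n = |M| = 13, k = |N| = 3. Surjections via inclusion-exclusion:
S(n,k) = Σ(-1)^i × C(k,i) × (k-i)^n, i=0 to k
i=0: (-1)^0×C(3,0)×3^13 = 1594323
i=1: (-1)^1×C(3,1)×2^13 = -24576
i=2: (-1)^2×C(3,2)×1^13 = 3
i=3: (-1)^3×C(3,3)×0^13 = 0
Total = 1569750

Number of surjections = 1569750


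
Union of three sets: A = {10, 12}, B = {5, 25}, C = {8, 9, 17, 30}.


A ∪ B = {5, 10, 12, 25}
(A ∪ B) ∪ C = {5, 8, 9, 10, 12, 17, 25, 30}

A ∪ B ∪ C = {5, 8, 9, 10, 12, 17, 25, 30}


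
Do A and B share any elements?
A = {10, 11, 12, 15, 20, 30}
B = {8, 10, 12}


Disjoint means A ∩ B = ∅.
A ∩ B = {10, 12}
A ∩ B ≠ ∅, so A and B are NOT disjoint.

Yes — A and B share the element(s) of A ∩ B = {10, 12}, so they are not disjoint


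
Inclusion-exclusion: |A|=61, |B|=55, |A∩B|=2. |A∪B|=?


|A ∪ B| = |A| + |B| - |A ∩ B|
= 61 + 55 - 2
= 114

|A ∪ B| = 114


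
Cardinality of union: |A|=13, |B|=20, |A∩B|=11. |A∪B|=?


|A ∪ B| = |A| + |B| - |A ∩ B|
= 13 + 20 - 11
= 22

|A ∪ B| = 22


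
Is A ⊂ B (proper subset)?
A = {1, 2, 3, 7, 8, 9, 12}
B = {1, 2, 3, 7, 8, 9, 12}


A ⊂ B requires: A ⊆ B AND A ≠ B.
A ⊆ B? Yes
A = B? Yes
A = B, so A is not a PROPER subset.

No, A is not a proper subset of B


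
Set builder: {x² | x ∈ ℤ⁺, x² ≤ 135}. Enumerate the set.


Checking each candidate:
Condition: positive perfect squares ≤ 135
Result = {1, 4, 9, 16, 25, 36, 49, 64, 81, 100, 121}

{1, 4, 9, 16, 25, 36, 49, 64, 81, 100, 121}


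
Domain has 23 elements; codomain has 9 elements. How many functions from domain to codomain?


Each of |A| = 23 inputs maps to any of |B| = 9 outputs.
# functions = |B|^|A| = 9^23
= 8862938119652501095929

Number of functions = 8862938119652501095929


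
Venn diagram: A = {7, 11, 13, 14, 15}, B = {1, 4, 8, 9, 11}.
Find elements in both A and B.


A = {7, 11, 13, 14, 15}
B = {1, 4, 8, 9, 11}
Region: in both A and B
Elements: {11}

Elements in both A and B: {11}


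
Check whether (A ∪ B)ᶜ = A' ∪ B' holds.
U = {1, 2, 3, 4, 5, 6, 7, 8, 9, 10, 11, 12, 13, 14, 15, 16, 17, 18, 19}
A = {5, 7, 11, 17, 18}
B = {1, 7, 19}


LHS: A ∪ B = {1, 5, 7, 11, 17, 18, 19}
(A ∪ B)' = U \ (A ∪ B) = {2, 3, 4, 6, 8, 9, 10, 12, 13, 14, 15, 16}
A' = {1, 2, 3, 4, 6, 8, 9, 10, 12, 13, 14, 15, 16, 19}, B' = {2, 3, 4, 5, 6, 8, 9, 10, 11, 12, 13, 14, 15, 16, 17, 18}
Claimed RHS: A' ∪ B' = {1, 2, 3, 4, 5, 6, 8, 9, 10, 11, 12, 13, 14, 15, 16, 17, 18, 19}
Identity is INVALID: LHS = {2, 3, 4, 6, 8, 9, 10, 12, 13, 14, 15, 16} but the RHS claimed here equals {1, 2, 3, 4, 5, 6, 8, 9, 10, 11, 12, 13, 14, 15, 16, 17, 18, 19}. The correct form is (A ∪ B)' = A' ∩ B'.

Identity is invalid: (A ∪ B)' = {2, 3, 4, 6, 8, 9, 10, 12, 13, 14, 15, 16} but A' ∪ B' = {1, 2, 3, 4, 5, 6, 8, 9, 10, 11, 12, 13, 14, 15, 16, 17, 18, 19}. The correct De Morgan law is (A ∪ B)' = A' ∩ B'.


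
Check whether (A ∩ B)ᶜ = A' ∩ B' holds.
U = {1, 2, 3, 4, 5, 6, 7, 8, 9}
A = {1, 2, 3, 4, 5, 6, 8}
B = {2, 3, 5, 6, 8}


LHS: A ∩ B = {2, 3, 5, 6, 8}
(A ∩ B)' = U \ (A ∩ B) = {1, 4, 7, 9}
A' = {7, 9}, B' = {1, 4, 7, 9}
Claimed RHS: A' ∩ B' = {7, 9}
Identity is INVALID: LHS = {1, 4, 7, 9} but the RHS claimed here equals {7, 9}. The correct form is (A ∩ B)' = A' ∪ B'.

Identity is invalid: (A ∩ B)' = {1, 4, 7, 9} but A' ∩ B' = {7, 9}. The correct De Morgan law is (A ∩ B)' = A' ∪ B'.


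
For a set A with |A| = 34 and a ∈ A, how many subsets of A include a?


Subsets of A containing a correspond to subsets of A \ {a}, which has 33 elements.
Count = 2^(n-1) = 2^33
= 8589934592

Number of subsets containing a = 8589934592


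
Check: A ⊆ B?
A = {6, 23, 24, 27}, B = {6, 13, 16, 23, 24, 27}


A ⊆ B means every element of A is in B.
All elements of A are in B.
So A ⊆ B.

Yes, A ⊆ B


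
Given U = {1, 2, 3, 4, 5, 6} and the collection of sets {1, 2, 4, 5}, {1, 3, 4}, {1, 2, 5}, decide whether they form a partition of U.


A partition requires: (1) non-empty parts, (2) pairwise disjoint, (3) union = U
Parts: {1, 2, 4, 5}, {1, 3, 4}, {1, 2, 5}
Union of parts: {1, 2, 3, 4, 5}
U = {1, 2, 3, 4, 5, 6}
All non-empty? True
Pairwise disjoint? False
Covers U? False

No, not a valid partition


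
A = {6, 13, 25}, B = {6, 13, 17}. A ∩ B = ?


A ∩ B = elements in both A and B
A = {6, 13, 25}
B = {6, 13, 17}
A ∩ B = {6, 13}

A ∩ B = {6, 13}


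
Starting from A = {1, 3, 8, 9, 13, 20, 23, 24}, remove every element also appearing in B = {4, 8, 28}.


A \ B = elements in A but not in B
A = {1, 3, 8, 9, 13, 20, 23, 24}
B = {4, 8, 28}
Remove from A any elements in B
A \ B = {1, 3, 9, 13, 20, 23, 24}

A \ B = {1, 3, 9, 13, 20, 23, 24}


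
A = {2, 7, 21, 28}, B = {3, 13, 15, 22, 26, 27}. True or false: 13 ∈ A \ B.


A = {2, 7, 21, 28}, B = {3, 13, 15, 22, 26, 27}
A \ B = elements in A but not in B
A \ B = {2, 7, 21, 28}
Checking if 13 ∈ A \ B
13 is not in A \ B → False

13 ∉ A \ B


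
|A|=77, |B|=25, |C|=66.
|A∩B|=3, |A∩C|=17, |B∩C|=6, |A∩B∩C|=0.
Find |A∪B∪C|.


|A∪B∪C| = |A|+|B|+|C| - |A∩B|-|A∩C|-|B∩C| + |A∩B∩C|
= 77+25+66 - 3-17-6 + 0
= 168 - 26 + 0
= 142

|A ∪ B ∪ C| = 142


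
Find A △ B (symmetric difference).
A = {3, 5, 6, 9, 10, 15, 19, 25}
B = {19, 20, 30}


A △ B = (A \ B) ∪ (B \ A) = elements in exactly one of A or B
A \ B = {3, 5, 6, 9, 10, 15, 25}
B \ A = {20, 30}
A △ B = {3, 5, 6, 9, 10, 15, 20, 25, 30}

A △ B = {3, 5, 6, 9, 10, 15, 20, 25, 30}


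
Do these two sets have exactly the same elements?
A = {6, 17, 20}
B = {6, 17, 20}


Two sets are equal iff they have exactly the same elements.
A = {6, 17, 20}
B = {6, 17, 20}
Same elements → A = B

Yes, A = B


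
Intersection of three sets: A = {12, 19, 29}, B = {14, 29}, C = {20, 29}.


A ∩ B = {29}
(A ∩ B) ∩ C = {29}

A ∩ B ∩ C = {29}


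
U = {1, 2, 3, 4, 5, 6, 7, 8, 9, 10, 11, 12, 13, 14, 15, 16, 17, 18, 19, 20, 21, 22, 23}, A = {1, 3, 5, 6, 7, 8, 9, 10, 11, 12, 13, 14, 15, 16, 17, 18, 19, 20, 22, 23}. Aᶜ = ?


Aᶜ = U \ A = elements in U but not in A
U = {1, 2, 3, 4, 5, 6, 7, 8, 9, 10, 11, 12, 13, 14, 15, 16, 17, 18, 19, 20, 21, 22, 23}
A = {1, 3, 5, 6, 7, 8, 9, 10, 11, 12, 13, 14, 15, 16, 17, 18, 19, 20, 22, 23}
Aᶜ = {2, 4, 21}

Aᶜ = {2, 4, 21}


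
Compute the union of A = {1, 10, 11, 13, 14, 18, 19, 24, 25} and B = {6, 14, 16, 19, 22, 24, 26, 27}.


A ∪ B = all elements in A or B (or both)
A = {1, 10, 11, 13, 14, 18, 19, 24, 25}
B = {6, 14, 16, 19, 22, 24, 26, 27}
A ∪ B = {1, 6, 10, 11, 13, 14, 16, 18, 19, 22, 24, 25, 26, 27}

A ∪ B = {1, 6, 10, 11, 13, 14, 16, 18, 19, 22, 24, 25, 26, 27}


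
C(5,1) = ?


C(n,k) = n! / (k!(n-k)!)
C(5,1) = 5! / (1!4!)
= 5

C(5,1) = 5


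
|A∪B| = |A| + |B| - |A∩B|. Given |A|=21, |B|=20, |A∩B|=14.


|A ∪ B| = |A| + |B| - |A ∩ B|
= 21 + 20 - 14
= 27

|A ∪ B| = 27


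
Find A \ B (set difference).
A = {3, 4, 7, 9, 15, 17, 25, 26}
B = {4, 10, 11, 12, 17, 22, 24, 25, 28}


A \ B = elements in A but not in B
A = {3, 4, 7, 9, 15, 17, 25, 26}
B = {4, 10, 11, 12, 17, 22, 24, 25, 28}
Remove from A any elements in B
A \ B = {3, 7, 9, 15, 26}

A \ B = {3, 7, 9, 15, 26}


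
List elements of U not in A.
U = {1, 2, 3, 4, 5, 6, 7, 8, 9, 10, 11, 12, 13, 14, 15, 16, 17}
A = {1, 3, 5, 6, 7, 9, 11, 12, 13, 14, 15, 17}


Aᶜ = U \ A = elements in U but not in A
U = {1, 2, 3, 4, 5, 6, 7, 8, 9, 10, 11, 12, 13, 14, 15, 16, 17}
A = {1, 3, 5, 6, 7, 9, 11, 12, 13, 14, 15, 17}
Aᶜ = {2, 4, 8, 10, 16}

Aᶜ = {2, 4, 8, 10, 16}


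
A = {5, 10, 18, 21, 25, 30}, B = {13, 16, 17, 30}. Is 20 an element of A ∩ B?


A = {5, 10, 18, 21, 25, 30}, B = {13, 16, 17, 30}
A ∩ B = elements in both A and B
A ∩ B = {30}
Checking if 20 ∈ A ∩ B
20 is not in A ∩ B → False

20 ∉ A ∩ B


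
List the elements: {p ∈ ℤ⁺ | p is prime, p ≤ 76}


Checking each candidate:
Condition: primes ≤ 76
Result = {2, 3, 5, 7, 11, 13, 17, 19, 23, 29, 31, 37, 41, 43, 47, 53, 59, 61, 67, 71, 73}

{2, 3, 5, 7, 11, 13, 17, 19, 23, 29, 31, 37, 41, 43, 47, 53, 59, 61, 67, 71, 73}


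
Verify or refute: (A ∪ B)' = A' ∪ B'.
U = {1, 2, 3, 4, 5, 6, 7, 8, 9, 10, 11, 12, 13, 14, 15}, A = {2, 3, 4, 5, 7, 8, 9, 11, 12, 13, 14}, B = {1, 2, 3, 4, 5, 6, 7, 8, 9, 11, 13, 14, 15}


LHS: A ∪ B = {1, 2, 3, 4, 5, 6, 7, 8, 9, 11, 12, 13, 14, 15}
(A ∪ B)' = U \ (A ∪ B) = {10}
A' = {1, 6, 10, 15}, B' = {10, 12}
Claimed RHS: A' ∪ B' = {1, 6, 10, 12, 15}
Identity is INVALID: LHS = {10} but the RHS claimed here equals {1, 6, 10, 12, 15}. The correct form is (A ∪ B)' = A' ∩ B'.

Identity is invalid: (A ∪ B)' = {10} but A' ∪ B' = {1, 6, 10, 12, 15}. The correct De Morgan law is (A ∪ B)' = A' ∩ B'.


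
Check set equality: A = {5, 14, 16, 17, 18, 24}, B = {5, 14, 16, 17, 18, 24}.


Two sets are equal iff they have exactly the same elements.
A = {5, 14, 16, 17, 18, 24}
B = {5, 14, 16, 17, 18, 24}
Same elements → A = B

Yes, A = B


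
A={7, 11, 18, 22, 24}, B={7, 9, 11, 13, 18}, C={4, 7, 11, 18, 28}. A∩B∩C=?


A ∩ B = {7, 11, 18}
(A ∩ B) ∩ C = {7, 11, 18}

A ∩ B ∩ C = {7, 11, 18}


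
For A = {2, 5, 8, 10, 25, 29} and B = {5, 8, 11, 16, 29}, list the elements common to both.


A ∩ B = elements in both A and B
A = {2, 5, 8, 10, 25, 29}
B = {5, 8, 11, 16, 29}
A ∩ B = {5, 8, 29}

A ∩ B = {5, 8, 29}


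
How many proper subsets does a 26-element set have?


Total subsets = 2^n = 2^26 = 67108864
Proper subsets exclude the set itself: 2^n - 1
= 67108864 - 1
= 67108863

Number of proper subsets = 67108863


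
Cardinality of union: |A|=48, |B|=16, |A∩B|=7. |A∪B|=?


|A ∪ B| = |A| + |B| - |A ∩ B|
= 48 + 16 - 7
= 57

|A ∪ B| = 57


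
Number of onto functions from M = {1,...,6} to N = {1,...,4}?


n = |M| = 6, k = |N| = 4. Surjections via inclusion-exclusion:
S(n,k) = Σ(-1)^i × C(k,i) × (k-i)^n, i=0 to k
i=0: (-1)^0×C(4,0)×4^6 = 4096
i=1: (-1)^1×C(4,1)×3^6 = -2916
i=2: (-1)^2×C(4,2)×2^6 = 384
i=3: (-1)^3×C(4,3)×1^6 = -4
i=4: (-1)^4×C(4,4)×0^6 = 0
Total = 1560

Number of surjections = 1560


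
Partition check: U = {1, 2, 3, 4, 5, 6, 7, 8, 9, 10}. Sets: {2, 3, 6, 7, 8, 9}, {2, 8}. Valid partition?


A partition requires: (1) non-empty parts, (2) pairwise disjoint, (3) union = U
Parts: {2, 3, 6, 7, 8, 9}, {2, 8}
Union of parts: {2, 3, 6, 7, 8, 9}
U = {1, 2, 3, 4, 5, 6, 7, 8, 9, 10}
All non-empty? True
Pairwise disjoint? False
Covers U? False

No, not a valid partition


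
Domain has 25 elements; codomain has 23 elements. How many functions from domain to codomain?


Each of |A| = 25 inputs maps to any of |B| = 23 outputs.
# functions = |B|^|A| = 23^25
= 11045767571919545466173812409689943

Number of functions = 11045767571919545466173812409689943


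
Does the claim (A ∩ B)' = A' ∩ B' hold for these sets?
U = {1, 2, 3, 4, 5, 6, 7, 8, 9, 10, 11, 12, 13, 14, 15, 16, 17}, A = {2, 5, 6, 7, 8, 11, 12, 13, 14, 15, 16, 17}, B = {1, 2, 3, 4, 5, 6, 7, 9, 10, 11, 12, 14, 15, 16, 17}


LHS: A ∩ B = {2, 5, 6, 7, 11, 12, 14, 15, 16, 17}
(A ∩ B)' = U \ (A ∩ B) = {1, 3, 4, 8, 9, 10, 13}
A' = {1, 3, 4, 9, 10}, B' = {8, 13}
Claimed RHS: A' ∩ B' = ∅
Identity is INVALID: LHS = {1, 3, 4, 8, 9, 10, 13} but the RHS claimed here equals ∅. The correct form is (A ∩ B)' = A' ∪ B'.

Identity is invalid: (A ∩ B)' = {1, 3, 4, 8, 9, 10, 13} but A' ∩ B' = ∅. The correct De Morgan law is (A ∩ B)' = A' ∪ B'.


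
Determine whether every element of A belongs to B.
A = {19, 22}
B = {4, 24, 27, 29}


A ⊆ B means every element of A is in B.
Elements in A not in B: {19, 22}
So A ⊄ B.

No, A ⊄ B


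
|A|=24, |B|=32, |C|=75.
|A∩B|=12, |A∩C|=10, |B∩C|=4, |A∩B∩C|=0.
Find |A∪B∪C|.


|A∪B∪C| = |A|+|B|+|C| - |A∩B|-|A∩C|-|B∩C| + |A∩B∩C|
= 24+32+75 - 12-10-4 + 0
= 131 - 26 + 0
= 105

|A ∪ B ∪ C| = 105


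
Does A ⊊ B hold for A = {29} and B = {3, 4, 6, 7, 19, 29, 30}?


A ⊂ B requires: A ⊆ B AND A ≠ B.
A ⊆ B? Yes
A = B? No
A ⊂ B: Yes (A is a proper subset of B)

Yes, A ⊂ B


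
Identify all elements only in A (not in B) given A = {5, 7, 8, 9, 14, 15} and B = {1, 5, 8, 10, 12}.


A = {5, 7, 8, 9, 14, 15}
B = {1, 5, 8, 10, 12}
Region: only in A (not in B)
Elements: {7, 9, 14, 15}

Elements only in A (not in B): {7, 9, 14, 15}


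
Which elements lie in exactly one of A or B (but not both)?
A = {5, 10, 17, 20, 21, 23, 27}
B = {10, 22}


A △ B = (A \ B) ∪ (B \ A) = elements in exactly one of A or B
A \ B = {5, 17, 20, 21, 23, 27}
B \ A = {22}
A △ B = {5, 17, 20, 21, 22, 23, 27}

A △ B = {5, 17, 20, 21, 22, 23, 27}


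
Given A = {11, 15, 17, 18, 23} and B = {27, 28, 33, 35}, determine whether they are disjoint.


Disjoint means A ∩ B = ∅.
A ∩ B = ∅
A ∩ B = ∅, so A and B are disjoint.

Yes, A and B are disjoint


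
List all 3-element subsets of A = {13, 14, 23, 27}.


|A| = 4, so A has C(4,3) = 4 subsets of size 3.
Enumerate by choosing 3 elements from A at a time:
{13, 14, 23}, {13, 14, 27}, {13, 23, 27}, {14, 23, 27}

3-element subsets (4 total): {13, 14, 23}, {13, 14, 27}, {13, 23, 27}, {14, 23, 27}


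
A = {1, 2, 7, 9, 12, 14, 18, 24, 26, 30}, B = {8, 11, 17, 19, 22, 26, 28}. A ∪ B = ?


A ∪ B = all elements in A or B (or both)
A = {1, 2, 7, 9, 12, 14, 18, 24, 26, 30}
B = {8, 11, 17, 19, 22, 26, 28}
A ∪ B = {1, 2, 7, 8, 9, 11, 12, 14, 17, 18, 19, 22, 24, 26, 28, 30}

A ∪ B = {1, 2, 7, 8, 9, 11, 12, 14, 17, 18, 19, 22, 24, 26, 28, 30}


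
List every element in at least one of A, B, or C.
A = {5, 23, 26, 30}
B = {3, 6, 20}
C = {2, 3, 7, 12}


A ∪ B = {3, 5, 6, 20, 23, 26, 30}
(A ∪ B) ∪ C = {2, 3, 5, 6, 7, 12, 20, 23, 26, 30}

A ∪ B ∪ C = {2, 3, 5, 6, 7, 12, 20, 23, 26, 30}


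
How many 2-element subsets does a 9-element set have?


C(n,k) = n! / (k!(n-k)!)
C(9,2) = 9! / (2!7!)
= 36

C(9,2) = 36


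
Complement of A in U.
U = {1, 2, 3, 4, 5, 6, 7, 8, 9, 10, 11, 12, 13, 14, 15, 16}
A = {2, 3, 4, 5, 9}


Aᶜ = U \ A = elements in U but not in A
U = {1, 2, 3, 4, 5, 6, 7, 8, 9, 10, 11, 12, 13, 14, 15, 16}
A = {2, 3, 4, 5, 9}
Aᶜ = {1, 6, 7, 8, 10, 11, 12, 13, 14, 15, 16}

Aᶜ = {1, 6, 7, 8, 10, 11, 12, 13, 14, 15, 16}


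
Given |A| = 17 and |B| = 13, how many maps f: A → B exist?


Each of |A| = 17 inputs maps to any of |B| = 13 outputs.
# functions = |B|^|A| = 13^17
= 8650415919381337933

Number of functions = 8650415919381337933


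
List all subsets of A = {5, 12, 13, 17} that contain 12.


A subset of A contains 12 iff the remaining 3 elements form any subset of A \ {12}.
Count: 2^(n-1) = 2^3 = 8
Subsets containing 12: {12}, {5, 12}, {12, 13}, {12, 17}, {5, 12, 13}, {5, 12, 17}, {12, 13, 17}, {5, 12, 13, 17}

Subsets containing 12 (8 total): {12}, {5, 12}, {12, 13}, {12, 17}, {5, 12, 13}, {5, 12, 17}, {12, 13, 17}, {5, 12, 13, 17}


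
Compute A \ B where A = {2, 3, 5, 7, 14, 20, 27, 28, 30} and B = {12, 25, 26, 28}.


A \ B = elements in A but not in B
A = {2, 3, 5, 7, 14, 20, 27, 28, 30}
B = {12, 25, 26, 28}
Remove from A any elements in B
A \ B = {2, 3, 5, 7, 14, 20, 27, 30}

A \ B = {2, 3, 5, 7, 14, 20, 27, 30}


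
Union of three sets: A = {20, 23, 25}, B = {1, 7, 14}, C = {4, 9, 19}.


A ∪ B = {1, 7, 14, 20, 23, 25}
(A ∪ B) ∪ C = {1, 4, 7, 9, 14, 19, 20, 23, 25}

A ∪ B ∪ C = {1, 4, 7, 9, 14, 19, 20, 23, 25}


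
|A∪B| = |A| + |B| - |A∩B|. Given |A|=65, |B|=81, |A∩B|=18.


|A ∪ B| = |A| + |B| - |A ∩ B|
= 65 + 81 - 18
= 128

|A ∪ B| = 128


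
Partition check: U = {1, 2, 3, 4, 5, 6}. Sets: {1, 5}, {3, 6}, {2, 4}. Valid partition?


A partition requires: (1) non-empty parts, (2) pairwise disjoint, (3) union = U
Parts: {1, 5}, {3, 6}, {2, 4}
Union of parts: {1, 2, 3, 4, 5, 6}
U = {1, 2, 3, 4, 5, 6}
All non-empty? True
Pairwise disjoint? True
Covers U? True

Yes, valid partition


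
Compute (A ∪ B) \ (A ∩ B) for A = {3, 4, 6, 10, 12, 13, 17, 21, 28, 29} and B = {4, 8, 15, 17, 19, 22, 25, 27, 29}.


A △ B = (A \ B) ∪ (B \ A) = elements in exactly one of A or B
A \ B = {3, 6, 10, 12, 13, 21, 28}
B \ A = {8, 15, 19, 22, 25, 27}
A △ B = {3, 6, 8, 10, 12, 13, 15, 19, 21, 22, 25, 27, 28}

A △ B = {3, 6, 8, 10, 12, 13, 15, 19, 21, 22, 25, 27, 28}


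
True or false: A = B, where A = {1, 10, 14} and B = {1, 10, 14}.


Two sets are equal iff they have exactly the same elements.
A = {1, 10, 14}
B = {1, 10, 14}
Same elements → A = B

Yes, A = B


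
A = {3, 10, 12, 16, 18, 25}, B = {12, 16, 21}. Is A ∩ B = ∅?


Disjoint means A ∩ B = ∅.
A ∩ B = {12, 16}
A ∩ B ≠ ∅, so A and B are NOT disjoint.

No, A and B are not disjoint (A ∩ B = {12, 16})


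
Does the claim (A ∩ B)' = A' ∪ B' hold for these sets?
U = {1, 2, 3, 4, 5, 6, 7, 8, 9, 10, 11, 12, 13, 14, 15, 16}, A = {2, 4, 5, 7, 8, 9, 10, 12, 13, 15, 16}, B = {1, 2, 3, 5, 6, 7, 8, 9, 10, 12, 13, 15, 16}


LHS: A ∩ B = {2, 5, 7, 8, 9, 10, 12, 13, 15, 16}
(A ∩ B)' = U \ (A ∩ B) = {1, 3, 4, 6, 11, 14}
A' = {1, 3, 6, 11, 14}, B' = {4, 11, 14}
Claimed RHS: A' ∪ B' = {1, 3, 4, 6, 11, 14}
Identity is VALID: LHS = RHS = {1, 3, 4, 6, 11, 14} ✓

Identity is valid. (A ∩ B)' = A' ∪ B' = {1, 3, 4, 6, 11, 14}


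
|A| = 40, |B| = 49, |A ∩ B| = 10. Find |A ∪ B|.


|A ∪ B| = |A| + |B| - |A ∩ B|
= 40 + 49 - 10
= 79

|A ∪ B| = 79


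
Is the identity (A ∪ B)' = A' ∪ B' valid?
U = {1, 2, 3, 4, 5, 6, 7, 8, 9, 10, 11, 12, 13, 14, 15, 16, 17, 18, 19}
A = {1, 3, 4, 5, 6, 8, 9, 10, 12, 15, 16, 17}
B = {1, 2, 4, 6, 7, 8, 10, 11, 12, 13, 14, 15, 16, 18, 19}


LHS: A ∪ B = {1, 2, 3, 4, 5, 6, 7, 8, 9, 10, 11, 12, 13, 14, 15, 16, 17, 18, 19}
(A ∪ B)' = U \ (A ∪ B) = ∅
A' = {2, 7, 11, 13, 14, 18, 19}, B' = {3, 5, 9, 17}
Claimed RHS: A' ∪ B' = {2, 3, 5, 7, 9, 11, 13, 14, 17, 18, 19}
Identity is INVALID: LHS = ∅ but the RHS claimed here equals {2, 3, 5, 7, 9, 11, 13, 14, 17, 18, 19}. The correct form is (A ∪ B)' = A' ∩ B'.

Identity is invalid: (A ∪ B)' = ∅ but A' ∪ B' = {2, 3, 5, 7, 9, 11, 13, 14, 17, 18, 19}. The correct De Morgan law is (A ∪ B)' = A' ∩ B'.


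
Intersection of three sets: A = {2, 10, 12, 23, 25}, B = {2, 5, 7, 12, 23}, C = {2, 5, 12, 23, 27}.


A ∩ B = {2, 12, 23}
(A ∩ B) ∩ C = {2, 12, 23}

A ∩ B ∩ C = {2, 12, 23}


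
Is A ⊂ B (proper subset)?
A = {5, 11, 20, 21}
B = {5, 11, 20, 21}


A ⊂ B requires: A ⊆ B AND A ≠ B.
A ⊆ B? Yes
A = B? Yes
A = B, so A is not a PROPER subset.

No, A is not a proper subset of B


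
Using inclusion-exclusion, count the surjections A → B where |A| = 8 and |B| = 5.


n = |A| = 8, k = |B| = 5. Surjections via inclusion-exclusion:
S(n,k) = Σ(-1)^i × C(k,i) × (k-i)^n, i=0 to k
i=0: (-1)^0×C(5,0)×5^8 = 390625
i=1: (-1)^1×C(5,1)×4^8 = -327680
i=2: (-1)^2×C(5,2)×3^8 = 65610
i=3: (-1)^3×C(5,3)×2^8 = -2560
i=4: (-1)^4×C(5,4)×1^8 = 5
i=5: (-1)^5×C(5,5)×0^8 = 0
Total = 126000

Number of surjections = 126000


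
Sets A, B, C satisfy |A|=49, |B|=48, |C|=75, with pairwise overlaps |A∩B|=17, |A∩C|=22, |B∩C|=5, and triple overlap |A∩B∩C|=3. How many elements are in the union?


|A∪B∪C| = |A|+|B|+|C| - |A∩B|-|A∩C|-|B∩C| + |A∩B∩C|
= 49+48+75 - 17-22-5 + 3
= 172 - 44 + 3
= 131

|A ∪ B ∪ C| = 131


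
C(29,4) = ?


C(n,k) = n! / (k!(n-k)!)
C(29,4) = 29! / (4!25!)
= 23751

C(29,4) = 23751


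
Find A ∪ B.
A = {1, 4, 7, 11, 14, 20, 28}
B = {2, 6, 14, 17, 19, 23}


A ∪ B = all elements in A or B (or both)
A = {1, 4, 7, 11, 14, 20, 28}
B = {2, 6, 14, 17, 19, 23}
A ∪ B = {1, 2, 4, 6, 7, 11, 14, 17, 19, 20, 23, 28}

A ∪ B = {1, 2, 4, 6, 7, 11, 14, 17, 19, 20, 23, 28}


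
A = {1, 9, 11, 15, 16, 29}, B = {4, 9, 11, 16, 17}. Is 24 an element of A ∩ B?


A = {1, 9, 11, 15, 16, 29}, B = {4, 9, 11, 16, 17}
A ∩ B = elements in both A and B
A ∩ B = {9, 11, 16}
Checking if 24 ∈ A ∩ B
24 is not in A ∩ B → False

24 ∉ A ∩ B


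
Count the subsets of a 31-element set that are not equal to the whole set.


Total subsets = 2^n = 2^31 = 2147483648
Proper subsets exclude the set itself: 2^n - 1
= 2147483648 - 1
= 2147483647

Number of proper subsets = 2147483647


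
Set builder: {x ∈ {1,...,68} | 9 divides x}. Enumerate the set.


Checking each candidate:
Condition: multiples of 9 in {1,...,68}
Result = {9, 18, 27, 36, 45, 54, 63}

{9, 18, 27, 36, 45, 54, 63}


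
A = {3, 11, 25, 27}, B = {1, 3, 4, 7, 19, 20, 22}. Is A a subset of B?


A ⊆ B means every element of A is in B.
Elements in A not in B: {11, 25, 27}
So A ⊄ B.

No, A ⊄ B


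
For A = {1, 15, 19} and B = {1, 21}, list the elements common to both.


A ∩ B = elements in both A and B
A = {1, 15, 19}
B = {1, 21}
A ∩ B = {1}

A ∩ B = {1}


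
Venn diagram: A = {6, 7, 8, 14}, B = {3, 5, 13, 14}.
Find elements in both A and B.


A = {6, 7, 8, 14}
B = {3, 5, 13, 14}
Region: in both A and B
Elements: {14}

Elements in both A and B: {14}


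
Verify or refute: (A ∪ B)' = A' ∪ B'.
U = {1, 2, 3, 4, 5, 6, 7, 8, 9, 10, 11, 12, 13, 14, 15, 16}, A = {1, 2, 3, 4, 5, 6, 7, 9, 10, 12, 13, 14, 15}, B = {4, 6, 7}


LHS: A ∪ B = {1, 2, 3, 4, 5, 6, 7, 9, 10, 12, 13, 14, 15}
(A ∪ B)' = U \ (A ∪ B) = {8, 11, 16}
A' = {8, 11, 16}, B' = {1, 2, 3, 5, 8, 9, 10, 11, 12, 13, 14, 15, 16}
Claimed RHS: A' ∪ B' = {1, 2, 3, 5, 8, 9, 10, 11, 12, 13, 14, 15, 16}
Identity is INVALID: LHS = {8, 11, 16} but the RHS claimed here equals {1, 2, 3, 5, 8, 9, 10, 11, 12, 13, 14, 15, 16}. The correct form is (A ∪ B)' = A' ∩ B'.

Identity is invalid: (A ∪ B)' = {8, 11, 16} but A' ∪ B' = {1, 2, 3, 5, 8, 9, 10, 11, 12, 13, 14, 15, 16}. The correct De Morgan law is (A ∪ B)' = A' ∩ B'.


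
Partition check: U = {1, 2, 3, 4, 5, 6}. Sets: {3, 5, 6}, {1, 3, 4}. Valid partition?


A partition requires: (1) non-empty parts, (2) pairwise disjoint, (3) union = U
Parts: {3, 5, 6}, {1, 3, 4}
Union of parts: {1, 3, 4, 5, 6}
U = {1, 2, 3, 4, 5, 6}
All non-empty? True
Pairwise disjoint? False
Covers U? False

No, not a valid partition


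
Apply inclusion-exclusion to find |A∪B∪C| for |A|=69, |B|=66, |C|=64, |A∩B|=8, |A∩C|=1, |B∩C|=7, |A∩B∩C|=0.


|A∪B∪C| = |A|+|B|+|C| - |A∩B|-|A∩C|-|B∩C| + |A∩B∩C|
= 69+66+64 - 8-1-7 + 0
= 199 - 16 + 0
= 183

|A ∪ B ∪ C| = 183


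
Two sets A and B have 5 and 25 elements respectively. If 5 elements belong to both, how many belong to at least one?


|A ∪ B| = |A| + |B| - |A ∩ B|
= 5 + 25 - 5
= 25

|A ∪ B| = 25


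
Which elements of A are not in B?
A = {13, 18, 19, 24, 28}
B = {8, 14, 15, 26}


A \ B = elements in A but not in B
A = {13, 18, 19, 24, 28}
B = {8, 14, 15, 26}
Remove from A any elements in B
A \ B = {13, 18, 19, 24, 28}

A \ B = {13, 18, 19, 24, 28}


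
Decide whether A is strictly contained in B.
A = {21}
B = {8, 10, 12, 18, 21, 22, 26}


A ⊂ B requires: A ⊆ B AND A ≠ B.
A ⊆ B? Yes
A = B? No
A ⊂ B: Yes (A is a proper subset of B)

Yes, A ⊂ B


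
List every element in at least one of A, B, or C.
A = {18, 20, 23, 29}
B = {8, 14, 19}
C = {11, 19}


A ∪ B = {8, 14, 18, 19, 20, 23, 29}
(A ∪ B) ∪ C = {8, 11, 14, 18, 19, 20, 23, 29}

A ∪ B ∪ C = {8, 11, 14, 18, 19, 20, 23, 29}


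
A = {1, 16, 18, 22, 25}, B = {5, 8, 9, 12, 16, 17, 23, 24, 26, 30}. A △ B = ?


A △ B = (A \ B) ∪ (B \ A) = elements in exactly one of A or B
A \ B = {1, 18, 22, 25}
B \ A = {5, 8, 9, 12, 17, 23, 24, 26, 30}
A △ B = {1, 5, 8, 9, 12, 17, 18, 22, 23, 24, 25, 26, 30}

A △ B = {1, 5, 8, 9, 12, 17, 18, 22, 23, 24, 25, 26, 30}


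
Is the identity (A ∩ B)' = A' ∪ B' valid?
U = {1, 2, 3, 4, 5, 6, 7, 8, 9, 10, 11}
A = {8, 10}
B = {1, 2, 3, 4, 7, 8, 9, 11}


LHS: A ∩ B = {8}
(A ∩ B)' = U \ (A ∩ B) = {1, 2, 3, 4, 5, 6, 7, 9, 10, 11}
A' = {1, 2, 3, 4, 5, 6, 7, 9, 11}, B' = {5, 6, 10}
Claimed RHS: A' ∪ B' = {1, 2, 3, 4, 5, 6, 7, 9, 10, 11}
Identity is VALID: LHS = RHS = {1, 2, 3, 4, 5, 6, 7, 9, 10, 11} ✓

Identity is valid. (A ∩ B)' = A' ∪ B' = {1, 2, 3, 4, 5, 6, 7, 9, 10, 11}


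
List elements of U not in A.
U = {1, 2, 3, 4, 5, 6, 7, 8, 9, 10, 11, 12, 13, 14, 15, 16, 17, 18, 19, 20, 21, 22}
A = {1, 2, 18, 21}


Aᶜ = U \ A = elements in U but not in A
U = {1, 2, 3, 4, 5, 6, 7, 8, 9, 10, 11, 12, 13, 14, 15, 16, 17, 18, 19, 20, 21, 22}
A = {1, 2, 18, 21}
Aᶜ = {3, 4, 5, 6, 7, 8, 9, 10, 11, 12, 13, 14, 15, 16, 17, 19, 20, 22}

Aᶜ = {3, 4, 5, 6, 7, 8, 9, 10, 11, 12, 13, 14, 15, 16, 17, 19, 20, 22}


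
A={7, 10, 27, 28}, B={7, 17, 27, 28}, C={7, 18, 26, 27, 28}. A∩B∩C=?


A ∩ B = {7, 27, 28}
(A ∩ B) ∩ C = {7, 27, 28}

A ∩ B ∩ C = {7, 27, 28}


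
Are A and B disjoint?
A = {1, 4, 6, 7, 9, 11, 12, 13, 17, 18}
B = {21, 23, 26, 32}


Disjoint means A ∩ B = ∅.
A ∩ B = ∅
A ∩ B = ∅, so A and B are disjoint.

Yes, A and B are disjoint


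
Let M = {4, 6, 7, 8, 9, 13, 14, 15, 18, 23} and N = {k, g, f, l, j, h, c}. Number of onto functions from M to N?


n = |M| = 10, k = |N| = 7. Surjections via inclusion-exclusion:
S(n,k) = Σ(-1)^i × C(k,i) × (k-i)^n, i=0 to k
i=0: (-1)^0×C(7,0)×7^10 = 282475249
i=1: (-1)^1×C(7,1)×6^10 = -423263232
i=2: (-1)^2×C(7,2)×5^10 = 205078125
i=3: (-1)^3×C(7,3)×4^10 = -36700160
i=4: (-1)^4×C(7,4)×3^10 = 2066715
i=5: (-1)^5×C(7,5)×2^10 = -21504
i=6: (-1)^6×C(7,6)×1^10 = 7
i=7: (-1)^7×C(7,7)×0^10 = 0
Total = 29635200

Number of surjections = 29635200


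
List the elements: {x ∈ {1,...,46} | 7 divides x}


Checking each candidate:
Condition: multiples of 7 in {1,...,46}
Result = {7, 14, 21, 28, 35, 42}

{7, 14, 21, 28, 35, 42}


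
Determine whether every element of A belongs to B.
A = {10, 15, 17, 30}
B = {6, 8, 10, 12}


A ⊆ B means every element of A is in B.
Elements in A not in B: {15, 17, 30}
So A ⊄ B.

No, A ⊄ B


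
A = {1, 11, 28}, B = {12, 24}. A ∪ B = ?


A ∪ B = all elements in A or B (or both)
A = {1, 11, 28}
B = {12, 24}
A ∪ B = {1, 11, 12, 24, 28}

A ∪ B = {1, 11, 12, 24, 28}


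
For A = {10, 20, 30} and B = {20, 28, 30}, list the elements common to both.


A ∩ B = elements in both A and B
A = {10, 20, 30}
B = {20, 28, 30}
A ∩ B = {20, 30}

A ∩ B = {20, 30}


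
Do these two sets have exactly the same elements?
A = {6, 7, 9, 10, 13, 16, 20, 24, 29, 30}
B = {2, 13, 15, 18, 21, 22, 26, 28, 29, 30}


Two sets are equal iff they have exactly the same elements.
A = {6, 7, 9, 10, 13, 16, 20, 24, 29, 30}
B = {2, 13, 15, 18, 21, 22, 26, 28, 29, 30}
Differences: {2, 6, 7, 9, 10, 15, 16, 18, 20, 21, 22, 24, 26, 28}
A ≠ B

No, A ≠ B


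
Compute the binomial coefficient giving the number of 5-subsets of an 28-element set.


C(n,k) = n! / (k!(n-k)!)
C(28,5) = 28! / (5!23!)
= 98280

C(28,5) = 98280


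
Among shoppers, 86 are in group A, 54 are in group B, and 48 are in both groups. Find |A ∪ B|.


|A ∪ B| = |A| + |B| - |A ∩ B|
= 86 + 54 - 48
= 92

|A ∪ B| = 92


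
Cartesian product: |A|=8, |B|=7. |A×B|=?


|A × B| = |A| × |B|
= 8 × 7
= 56

|A × B| = 56


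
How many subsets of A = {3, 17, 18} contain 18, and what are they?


A subset of A contains 18 iff the remaining 2 elements form any subset of A \ {18}.
Count: 2^(n-1) = 2^2 = 4
Subsets containing 18: {18}, {3, 18}, {17, 18}, {3, 17, 18}

Subsets containing 18 (4 total): {18}, {3, 18}, {17, 18}, {3, 17, 18}


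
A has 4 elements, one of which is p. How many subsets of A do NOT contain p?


Subsets of A avoiding p are subsets of A \ {p}, which has 3 elements.
Count = 2^(n-1) = 2^3
= 8

Number of subsets avoiding p = 8


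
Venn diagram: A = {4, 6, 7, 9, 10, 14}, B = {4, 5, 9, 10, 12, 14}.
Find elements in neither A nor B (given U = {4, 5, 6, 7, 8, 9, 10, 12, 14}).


A = {4, 6, 7, 9, 10, 14}
B = {4, 5, 9, 10, 12, 14}
Region: in neither A nor B (given U = {4, 5, 6, 7, 8, 9, 10, 12, 14})
Elements: {8}

Elements in neither A nor B (given U = {4, 5, 6, 7, 8, 9, 10, 12, 14}): {8}


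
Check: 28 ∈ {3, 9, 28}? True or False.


A = {3, 9, 28}
Checking if 28 is in A
28 is in A → True

28 ∈ A


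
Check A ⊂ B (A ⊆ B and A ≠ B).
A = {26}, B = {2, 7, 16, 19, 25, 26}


A ⊂ B requires: A ⊆ B AND A ≠ B.
A ⊆ B? Yes
A = B? No
A ⊂ B: Yes (A is a proper subset of B)

Yes, A ⊂ B


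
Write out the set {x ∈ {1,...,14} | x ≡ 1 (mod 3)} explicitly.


Checking each candidate:
Condition: x in {1,...,14} with x ≡ 1 (mod 3)
Result = {1, 4, 7, 10, 13}

{1, 4, 7, 10, 13}


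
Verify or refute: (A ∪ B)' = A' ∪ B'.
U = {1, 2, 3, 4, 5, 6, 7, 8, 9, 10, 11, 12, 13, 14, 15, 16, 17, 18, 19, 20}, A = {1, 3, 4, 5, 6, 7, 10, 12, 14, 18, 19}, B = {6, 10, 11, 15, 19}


LHS: A ∪ B = {1, 3, 4, 5, 6, 7, 10, 11, 12, 14, 15, 18, 19}
(A ∪ B)' = U \ (A ∪ B) = {2, 8, 9, 13, 16, 17, 20}
A' = {2, 8, 9, 11, 13, 15, 16, 17, 20}, B' = {1, 2, 3, 4, 5, 7, 8, 9, 12, 13, 14, 16, 17, 18, 20}
Claimed RHS: A' ∪ B' = {1, 2, 3, 4, 5, 7, 8, 9, 11, 12, 13, 14, 15, 16, 17, 18, 20}
Identity is INVALID: LHS = {2, 8, 9, 13, 16, 17, 20} but the RHS claimed here equals {1, 2, 3, 4, 5, 7, 8, 9, 11, 12, 13, 14, 15, 16, 17, 18, 20}. The correct form is (A ∪ B)' = A' ∩ B'.

Identity is invalid: (A ∪ B)' = {2, 8, 9, 13, 16, 17, 20} but A' ∪ B' = {1, 2, 3, 4, 5, 7, 8, 9, 11, 12, 13, 14, 15, 16, 17, 18, 20}. The correct De Morgan law is (A ∪ B)' = A' ∩ B'.


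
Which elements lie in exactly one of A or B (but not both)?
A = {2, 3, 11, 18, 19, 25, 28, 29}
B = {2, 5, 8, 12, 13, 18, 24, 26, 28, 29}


A △ B = (A \ B) ∪ (B \ A) = elements in exactly one of A or B
A \ B = {3, 11, 19, 25}
B \ A = {5, 8, 12, 13, 24, 26}
A △ B = {3, 5, 8, 11, 12, 13, 19, 24, 25, 26}

A △ B = {3, 5, 8, 11, 12, 13, 19, 24, 25, 26}


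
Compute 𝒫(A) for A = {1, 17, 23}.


|A| = 3, so |P(A)| = 2^3 = 8
Enumerate subsets by cardinality (0 to 3):
∅, {1}, {17}, {23}, {1, 17}, {1, 23}, {17, 23}, {1, 17, 23}

P(A) has 8 subsets: ∅, {1}, {17}, {23}, {1, 17}, {1, 23}, {17, 23}, {1, 17, 23}


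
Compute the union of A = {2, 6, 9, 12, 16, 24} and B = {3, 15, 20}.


A ∪ B = all elements in A or B (or both)
A = {2, 6, 9, 12, 16, 24}
B = {3, 15, 20}
A ∪ B = {2, 3, 6, 9, 12, 15, 16, 20, 24}

A ∪ B = {2, 3, 6, 9, 12, 15, 16, 20, 24}


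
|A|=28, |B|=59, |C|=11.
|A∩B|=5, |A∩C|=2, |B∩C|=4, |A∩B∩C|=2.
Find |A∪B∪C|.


|A∪B∪C| = |A|+|B|+|C| - |A∩B|-|A∩C|-|B∩C| + |A∩B∩C|
= 28+59+11 - 5-2-4 + 2
= 98 - 11 + 2
= 89

|A ∪ B ∪ C| = 89


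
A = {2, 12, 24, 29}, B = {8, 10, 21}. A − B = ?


A \ B = elements in A but not in B
A = {2, 12, 24, 29}
B = {8, 10, 21}
Remove from A any elements in B
A \ B = {2, 12, 24, 29}

A \ B = {2, 12, 24, 29}


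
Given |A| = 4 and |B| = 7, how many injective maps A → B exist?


An injection sends each of |A| = 4 inputs to a distinct output in B.
# injections = |B|·(|B|-1)·…·(|B|-|A|+1) = 7! / (7 - 4)!
= 7 × 6 × 5 × 4
= 840

Number of injections = 840


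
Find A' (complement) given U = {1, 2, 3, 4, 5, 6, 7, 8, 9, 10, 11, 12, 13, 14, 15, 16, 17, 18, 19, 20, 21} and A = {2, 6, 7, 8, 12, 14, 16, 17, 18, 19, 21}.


Aᶜ = U \ A = elements in U but not in A
U = {1, 2, 3, 4, 5, 6, 7, 8, 9, 10, 11, 12, 13, 14, 15, 16, 17, 18, 19, 20, 21}
A = {2, 6, 7, 8, 12, 14, 16, 17, 18, 19, 21}
Aᶜ = {1, 3, 4, 5, 9, 10, 11, 13, 15, 20}

Aᶜ = {1, 3, 4, 5, 9, 10, 11, 13, 15, 20}


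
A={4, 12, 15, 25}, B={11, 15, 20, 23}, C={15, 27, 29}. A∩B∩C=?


A ∩ B = {15}
(A ∩ B) ∩ C = {15}

A ∩ B ∩ C = {15}


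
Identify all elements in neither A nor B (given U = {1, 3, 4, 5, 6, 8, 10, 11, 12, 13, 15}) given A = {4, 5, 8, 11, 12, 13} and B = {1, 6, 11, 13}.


A = {4, 5, 8, 11, 12, 13}
B = {1, 6, 11, 13}
Region: in neither A nor B (given U = {1, 3, 4, 5, 6, 8, 10, 11, 12, 13, 15})
Elements: {3, 10, 15}

Elements in neither A nor B (given U = {1, 3, 4, 5, 6, 8, 10, 11, 12, 13, 15}): {3, 10, 15}


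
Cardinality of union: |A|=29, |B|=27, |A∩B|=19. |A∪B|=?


|A ∪ B| = |A| + |B| - |A ∩ B|
= 29 + 27 - 19
= 37

|A ∪ B| = 37
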